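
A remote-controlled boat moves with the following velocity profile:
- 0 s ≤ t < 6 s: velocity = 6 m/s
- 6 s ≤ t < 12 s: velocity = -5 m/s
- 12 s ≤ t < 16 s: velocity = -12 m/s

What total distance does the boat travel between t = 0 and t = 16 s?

114 m

Distance (not displacement) is the total path length: add the absolute areas under v-t.
0–6 s: |6| × 6 = 36 m
6–12 s: |-5| × 6 = 30 m
12–16 s: |-12| × 4 = 48 m
Total distance = 114 m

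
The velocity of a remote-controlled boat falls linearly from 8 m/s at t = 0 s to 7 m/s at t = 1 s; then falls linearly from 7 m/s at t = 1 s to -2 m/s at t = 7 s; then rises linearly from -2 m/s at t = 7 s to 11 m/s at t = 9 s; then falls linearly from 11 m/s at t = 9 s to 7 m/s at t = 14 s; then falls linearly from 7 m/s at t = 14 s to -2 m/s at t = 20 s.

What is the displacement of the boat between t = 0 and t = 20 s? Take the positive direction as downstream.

Displacement is the signed area under the v-t curve.
0–1 s: ½(8 + 7)(1) = 7.5 m
1–7 s: ½(7 + -2)(6) = 15 m
7–9 s: ½(-2 + 11)(2) = 9 m
9–14 s: ½(11 + 7)(5) = 45 m
14–20 s: ½(7 + -2)(6) = 15 m
Net displacement = 91.5 m

91.5 m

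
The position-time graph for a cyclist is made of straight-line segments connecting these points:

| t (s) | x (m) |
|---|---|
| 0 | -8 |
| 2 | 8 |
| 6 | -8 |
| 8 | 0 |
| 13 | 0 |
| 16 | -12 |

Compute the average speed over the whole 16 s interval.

3.25 m/s

Average speed = (total path length)/(elapsed time); on a piecewise-linear x-t graph the path length is Σ|Δx|.
0–2 s: |Δx| = |8 − -8| = 16 m
2–6 s: |Δx| = |-8 − 8| = 16 m
6–8 s: |Δx| = |0 − -8| = 8 m
8–13 s: |Δx| = |0 − 0| = 0 m
13–16 s: |Δx| = |-12 − 0| = 12 m
Total path = 52 m; average speed = 52/16 = 3.25 m/s.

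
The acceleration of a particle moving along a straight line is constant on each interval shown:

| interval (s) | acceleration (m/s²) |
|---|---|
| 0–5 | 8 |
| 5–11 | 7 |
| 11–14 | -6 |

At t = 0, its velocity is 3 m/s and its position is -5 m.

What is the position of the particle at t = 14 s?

722 m

On each constant-a segment, Δv = aΔt and Δx = v₀Δt + ½aΔt²; chain segment to segment.
0–5 s: v starts 3 m/s; Δx = 3·5 + ½·8·5² = 115 m; v ends 43 m/s.
5–11 s: v starts 43 m/s; Δx = 43·6 + ½·7·6² = 384 m; v ends 85 m/s.
11–14 s: v starts 85 m/s; Δx = 85·3 + ½·-6·3² = 228 m; v ends 67 m/s.
x(14) = -5 + Σ Δx = 722 m.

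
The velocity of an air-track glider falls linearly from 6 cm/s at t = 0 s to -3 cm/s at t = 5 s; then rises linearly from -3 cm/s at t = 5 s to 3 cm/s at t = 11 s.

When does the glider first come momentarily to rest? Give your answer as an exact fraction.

v changes sign on 0–5 s (from 6 to -3); the graph is linear there, so v = 0 at t = 0 + (-6)·(5 − 0)/(-3 − 6) = 10/3 s.

t = 10/3 s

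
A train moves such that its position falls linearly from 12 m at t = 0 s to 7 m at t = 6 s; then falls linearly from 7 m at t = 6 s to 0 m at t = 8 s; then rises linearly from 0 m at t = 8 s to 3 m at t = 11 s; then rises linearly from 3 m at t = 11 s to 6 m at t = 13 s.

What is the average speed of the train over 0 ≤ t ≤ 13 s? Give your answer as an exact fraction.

Average speed = (total path length)/(elapsed time); on a piecewise-linear x-t graph the path length is Σ|Δx|.
0–6 s: |Δx| = |7 − 12| = 5 m
6–8 s: |Δx| = |0 − 7| = 7 m
8–11 s: |Δx| = |3 − 0| = 3 m
11–13 s: |Δx| = |6 − 3| = 3 m
Total path = 18 m; average speed = 18/13 = 18/13 m/s.

18/13 m/s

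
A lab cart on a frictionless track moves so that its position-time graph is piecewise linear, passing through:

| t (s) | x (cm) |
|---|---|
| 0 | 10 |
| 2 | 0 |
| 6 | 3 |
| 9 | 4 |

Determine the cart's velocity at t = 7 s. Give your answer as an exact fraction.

1/3 cm/s

Velocity is the slope of the x-t graph on 6–9 s: (4 − 3)/(9 − 6) = 1/3 cm/s.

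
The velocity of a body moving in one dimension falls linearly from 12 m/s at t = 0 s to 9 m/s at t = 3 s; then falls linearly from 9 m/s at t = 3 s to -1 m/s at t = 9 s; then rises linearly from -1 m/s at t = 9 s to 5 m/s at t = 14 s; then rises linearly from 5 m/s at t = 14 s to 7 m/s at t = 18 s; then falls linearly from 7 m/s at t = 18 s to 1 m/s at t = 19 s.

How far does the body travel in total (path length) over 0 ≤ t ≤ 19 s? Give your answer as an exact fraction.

1424/15 m

Total distance travelled is ∫|v| dt — sum the magnitudes of each area piece.
0–3 s: |½(12 + 9)(3)| = 31.5 m
3–9 s: v = 0 at t = 8.4 s; triangle areas 24.3 + 0.3 = 24.6 m
9–14 s: v = 0 at t = 59/6 s; triangle areas 5/12 + 125/12 = 65/6 m
14–18 s: |½(5 + 7)(4)| = 24 m
18–19 s: |½(7 + 1)(1)| = 4 m
Total distance = 1424/15 m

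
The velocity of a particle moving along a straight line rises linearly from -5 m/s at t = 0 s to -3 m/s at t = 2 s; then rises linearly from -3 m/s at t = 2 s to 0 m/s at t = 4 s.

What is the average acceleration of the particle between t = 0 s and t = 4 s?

Average acceleration = Δv/Δt = (0 − -5)/(4 − 0) = 1.25 m/s².

1.25 m/s²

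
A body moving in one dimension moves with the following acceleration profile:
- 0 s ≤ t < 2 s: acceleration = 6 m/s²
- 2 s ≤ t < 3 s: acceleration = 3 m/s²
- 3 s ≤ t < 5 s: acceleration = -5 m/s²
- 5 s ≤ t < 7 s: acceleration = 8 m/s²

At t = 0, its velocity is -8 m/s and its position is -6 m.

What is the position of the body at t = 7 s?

On each constant-a segment, Δv = aΔt and Δx = v₀Δt + ½aΔt²; chain segment to segment.
0–2 s: v starts -8 m/s; Δx = -8·2 + ½·6·2² = -4 m; v ends 4 m/s.
2–3 s: v starts 4 m/s; Δx = 4·1 + ½·3·1² = 5.5 m; v ends 7 m/s.
3–5 s: v starts 7 m/s; Δx = 7·2 + ½·-5·2² = 4 m; v ends -3 m/s.
5–7 s: v starts -3 m/s; Δx = -3·2 + ½·8·2² = 10 m; v ends 13 m/s.
x(7) = -6 + Σ Δx = 9.5 m.

9.5 m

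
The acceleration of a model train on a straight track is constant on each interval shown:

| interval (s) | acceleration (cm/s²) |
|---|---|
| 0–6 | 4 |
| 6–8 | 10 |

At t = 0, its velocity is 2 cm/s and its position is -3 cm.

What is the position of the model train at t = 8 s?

153 cm

On each constant-a segment, Δv = aΔt and Δx = v₀Δt + ½aΔt²; chain segment to segment.
0–6 s: v starts 2 cm/s; Δx = 2·6 + ½·4·6² = 84 cm; v ends 26 cm/s.
6–8 s: v starts 26 cm/s; Δx = 26·2 + ½·10·2² = 72 cm; v ends 46 cm/s.
x(8) = -3 + Σ Δx = 153 cm.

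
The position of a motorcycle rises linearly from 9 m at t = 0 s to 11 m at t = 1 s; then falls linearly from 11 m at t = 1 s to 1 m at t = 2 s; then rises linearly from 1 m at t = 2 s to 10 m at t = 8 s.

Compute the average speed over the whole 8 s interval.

Average speed = (total path length)/(elapsed time); on a piecewise-linear x-t graph the path length is Σ|Δx|.
0–1 s: |Δx| = |11 − 9| = 2 m
1–2 s: |Δx| = |1 − 11| = 10 m
2–8 s: |Δx| = |10 − 1| = 9 m
Total path = 21 m; average speed = 21/8 = 2.625 m/s.

2.625 m/s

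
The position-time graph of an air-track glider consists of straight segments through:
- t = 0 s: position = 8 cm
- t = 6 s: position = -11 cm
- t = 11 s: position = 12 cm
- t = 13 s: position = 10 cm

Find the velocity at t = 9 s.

4.6 cm/s

Velocity is the slope of the x-t graph on 6–11 s: (12 − -11)/(11 − 6) = 4.6 cm/s.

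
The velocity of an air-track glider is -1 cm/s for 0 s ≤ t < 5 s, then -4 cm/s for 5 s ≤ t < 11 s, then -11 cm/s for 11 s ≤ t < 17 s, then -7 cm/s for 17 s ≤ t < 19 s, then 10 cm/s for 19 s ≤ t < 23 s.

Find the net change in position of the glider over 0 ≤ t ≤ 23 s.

-69 cm

Net displacement equals the area under the velocity-time graph (areas below the axis count negative).
0–5 s: -1 × 5 = -5 cm
5–11 s: -4 × 6 = -24 cm
11–17 s: -11 × 6 = -66 cm
17–19 s: -7 × 2 = -14 cm
19–23 s: 10 × 4 = 40 cm
Net displacement = -69 cm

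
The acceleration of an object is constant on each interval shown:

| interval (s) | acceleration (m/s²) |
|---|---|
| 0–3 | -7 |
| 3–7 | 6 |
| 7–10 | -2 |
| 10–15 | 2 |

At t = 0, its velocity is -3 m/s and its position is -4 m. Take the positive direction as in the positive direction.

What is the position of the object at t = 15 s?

-106.5 m

On each constant-a segment, Δv = aΔt and Δx = v₀Δt + ½aΔt²; chain segment to segment.
0–3 s: v starts -3 m/s; Δx = -3·3 + ½·-7·3² = -40.5 m; v ends -24 m/s.
3–7 s: v starts -24 m/s; Δx = -24·4 + ½·6·4² = -48 m; v ends 0 m/s.
7–10 s: v starts 0 m/s; Δx = 0·3 + ½·-2·3² = -9 m; v ends -6 m/s.
10–15 s: v starts -6 m/s; Δx = -6·5 + ½·2·5² = -5 m; v ends 4 m/s.
x(15) = -4 + Σ Δx = -106.5 m.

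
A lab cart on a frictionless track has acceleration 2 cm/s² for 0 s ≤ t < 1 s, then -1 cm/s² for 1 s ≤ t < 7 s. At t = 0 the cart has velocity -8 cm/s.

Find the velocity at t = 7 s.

-12 cm/s

Δv equals the area under the a-t graph; then v = v₀ + Δv.
0–1 s: 2 × 1 = 2 cm/s
1–7 s: -1 × 6 = -6 cm/s
Δv = -4 cm/s, so v(7) = -8 + (-4) = -12 cm/s.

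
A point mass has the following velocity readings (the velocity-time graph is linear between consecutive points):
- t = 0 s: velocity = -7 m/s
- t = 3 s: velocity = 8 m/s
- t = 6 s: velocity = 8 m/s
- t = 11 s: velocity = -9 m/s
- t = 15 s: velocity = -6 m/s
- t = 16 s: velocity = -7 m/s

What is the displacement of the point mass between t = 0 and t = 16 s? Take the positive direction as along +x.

-13.5 m

Net displacement equals the area under the velocity-time graph (areas below the axis count negative).
0–3 s: ½(-7 + 8)(3) = 1.5 m
3–6 s: 8 × 3 = 24 m
6–11 s: ½(8 + -9)(5) = -2.5 m
11–15 s: ½(-9 + -6)(4) = -30 m
15–16 s: ½(-6 + -7)(1) = -6.5 m
Net displacement = -13.5 m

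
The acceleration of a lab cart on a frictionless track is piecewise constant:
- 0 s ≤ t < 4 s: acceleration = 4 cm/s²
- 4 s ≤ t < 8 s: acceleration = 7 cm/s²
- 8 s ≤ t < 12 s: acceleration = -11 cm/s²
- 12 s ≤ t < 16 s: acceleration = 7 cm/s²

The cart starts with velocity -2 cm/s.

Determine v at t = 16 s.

26 cm/s

Δv equals the area under the a-t graph; then v = v₀ + Δv.
0–4 s: 4 × 4 = 16 cm/s
4–8 s: 7 × 4 = 28 cm/s
8–12 s: -11 × 4 = -44 cm/s
12–16 s: 7 × 4 = 28 cm/s
Δv = 28 cm/s, so v(16) = -2 + (28) = 26 cm/s.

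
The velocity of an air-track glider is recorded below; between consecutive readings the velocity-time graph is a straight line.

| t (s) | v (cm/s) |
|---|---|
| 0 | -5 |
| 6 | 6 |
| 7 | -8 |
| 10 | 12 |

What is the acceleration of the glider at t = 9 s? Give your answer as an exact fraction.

20/3 cm/s²

Acceleration is the slope of the v-t graph on 7–10 s: (12 − -8)/(10 − 7) = 20/3 cm/s².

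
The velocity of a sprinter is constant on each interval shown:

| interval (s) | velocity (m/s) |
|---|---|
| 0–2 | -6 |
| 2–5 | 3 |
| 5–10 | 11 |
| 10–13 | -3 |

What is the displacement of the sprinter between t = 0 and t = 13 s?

Net displacement equals the area under the velocity-time graph (areas below the axis count negative).
0–2 s: -6 × 2 = -12 m
2–5 s: 3 × 3 = 9 m
5–10 s: 11 × 5 = 55 m
10–13 s: -3 × 3 = -9 m
Net displacement = 43 m

43 m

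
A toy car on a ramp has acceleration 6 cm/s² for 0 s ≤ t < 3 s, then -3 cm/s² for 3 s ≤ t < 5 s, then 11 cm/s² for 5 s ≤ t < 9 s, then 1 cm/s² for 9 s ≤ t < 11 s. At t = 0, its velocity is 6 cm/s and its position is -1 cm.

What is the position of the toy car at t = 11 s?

On each constant-a segment, Δv = aΔt and Δx = v₀Δt + ½aΔt²; chain segment to segment.
0–3 s: v starts 6 cm/s; Δx = 6·3 + ½·6·3² = 45 cm; v ends 24 cm/s.
3–5 s: v starts 24 cm/s; Δx = 24·2 + ½·-3·2² = 42 cm; v ends 18 cm/s.
5–9 s: v starts 18 cm/s; Δx = 18·4 + ½·11·4² = 160 cm; v ends 62 cm/s.
9–11 s: v starts 62 cm/s; Δx = 62·2 + ½·1·2² = 126 cm; v ends 64 cm/s.
x(11) = -1 + Σ Δx = 372 cm.

372 cm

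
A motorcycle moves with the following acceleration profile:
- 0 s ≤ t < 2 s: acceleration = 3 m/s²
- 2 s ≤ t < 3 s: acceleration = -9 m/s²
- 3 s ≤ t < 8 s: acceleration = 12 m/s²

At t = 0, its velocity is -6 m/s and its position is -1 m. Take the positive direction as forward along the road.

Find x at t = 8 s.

On each constant-a segment, Δv = aΔt and Δx = v₀Δt + ½aΔt²; chain segment to segment.
0–2 s: v starts -6 m/s; Δx = -6·2 + ½·3·2² = -6 m; v ends 0 m/s.
2–3 s: v starts 0 m/s; Δx = 0·1 + ½·-9·1² = -4.5 m; v ends -9 m/s.
3–8 s: v starts -9 m/s; Δx = -9·5 + ½·12·5² = 105 m; v ends 51 m/s.
x(8) = -1 + Σ Δx = 93.5 m.

93.5 m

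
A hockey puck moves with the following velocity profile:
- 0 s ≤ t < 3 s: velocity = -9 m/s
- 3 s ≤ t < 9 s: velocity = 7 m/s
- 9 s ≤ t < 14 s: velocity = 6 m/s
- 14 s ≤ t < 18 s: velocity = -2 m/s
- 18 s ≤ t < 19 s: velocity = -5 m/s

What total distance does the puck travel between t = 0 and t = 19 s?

Distance (not displacement) is the total path length: add the absolute areas under v-t.
0–3 s: |-9| × 3 = 27 m
3–9 s: |7| × 6 = 42 m
9–14 s: |6| × 5 = 30 m
14–18 s: |-2| × 4 = 8 m
18–19 s: |-5| × 1 = 5 m
Total distance = 112 m

112 m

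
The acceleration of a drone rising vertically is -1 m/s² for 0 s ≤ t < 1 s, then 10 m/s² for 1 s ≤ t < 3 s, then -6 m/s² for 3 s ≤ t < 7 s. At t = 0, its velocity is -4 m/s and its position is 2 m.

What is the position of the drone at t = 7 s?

On each constant-a segment, Δv = aΔt and Δx = v₀Δt + ½aΔt²; chain segment to segment.
0–1 s: v starts -4 m/s; Δx = -4·1 + ½·-1·1² = -4.5 m; v ends -5 m/s.
1–3 s: v starts -5 m/s; Δx = -5·2 + ½·10·2² = 10 m; v ends 15 m/s.
3–7 s: v starts 15 m/s; Δx = 15·4 + ½·-6·4² = 12 m; v ends -9 m/s.
x(7) = 2 + Σ Δx = 19.5 m.

19.5 m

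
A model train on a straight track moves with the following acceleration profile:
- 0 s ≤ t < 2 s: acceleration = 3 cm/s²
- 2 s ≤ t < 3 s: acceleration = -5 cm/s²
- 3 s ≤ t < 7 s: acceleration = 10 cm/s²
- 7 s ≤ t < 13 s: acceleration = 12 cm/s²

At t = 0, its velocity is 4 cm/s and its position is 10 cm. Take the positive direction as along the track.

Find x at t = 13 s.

617.5 cm

On each constant-a segment, Δv = aΔt and Δx = v₀Δt + ½aΔt²; chain segment to segment.
0–2 s: v starts 4 cm/s; Δx = 4·2 + ½·3·2² = 14 cm; v ends 10 cm/s.
2–3 s: v starts 10 cm/s; Δx = 10·1 + ½·-5·1² = 7.5 cm; v ends 5 cm/s.
3–7 s: v starts 5 cm/s; Δx = 5·4 + ½·10·4² = 100 cm; v ends 45 cm/s.
7–13 s: v starts 45 cm/s; Δx = 45·6 + ½·12·6² = 486 cm; v ends 117 cm/s.
x(13) = 10 + Σ Δx = 617.5 cm.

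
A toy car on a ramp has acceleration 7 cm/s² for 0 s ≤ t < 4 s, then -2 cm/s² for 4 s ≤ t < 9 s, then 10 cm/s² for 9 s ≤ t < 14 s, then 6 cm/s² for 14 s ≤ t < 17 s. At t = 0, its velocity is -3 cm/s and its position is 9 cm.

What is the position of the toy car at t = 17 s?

575 cm

On each constant-a segment, Δv = aΔt and Δx = v₀Δt + ½aΔt²; chain segment to segment.
0–4 s: v starts -3 cm/s; Δx = -3·4 + ½·7·4² = 44 cm; v ends 25 cm/s.
4–9 s: v starts 25 cm/s; Δx = 25·5 + ½·-2·5² = 100 cm; v ends 15 cm/s.
9–14 s: v starts 15 cm/s; Δx = 15·5 + ½·10·5² = 200 cm; v ends 65 cm/s.
14–17 s: v starts 65 cm/s; Δx = 65·3 + ½·6·3² = 222 cm; v ends 83 cm/s.
x(17) = 9 + Σ Δx = 575 cm.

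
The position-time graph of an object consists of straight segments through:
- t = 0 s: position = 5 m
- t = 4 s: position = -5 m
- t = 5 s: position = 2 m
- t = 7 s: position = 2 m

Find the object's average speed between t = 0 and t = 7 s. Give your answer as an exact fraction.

Average speed = (total path length)/(elapsed time); on a piecewise-linear x-t graph the path length is Σ|Δx|.
0–4 s: |Δx| = |-5 − 5| = 10 m
4–5 s: |Δx| = |2 − -5| = 7 m
5–7 s: |Δx| = |2 − 2| = 0 m
Total path = 17 m; average speed = 17/7 = 17/7 m/s.

17/7 m/s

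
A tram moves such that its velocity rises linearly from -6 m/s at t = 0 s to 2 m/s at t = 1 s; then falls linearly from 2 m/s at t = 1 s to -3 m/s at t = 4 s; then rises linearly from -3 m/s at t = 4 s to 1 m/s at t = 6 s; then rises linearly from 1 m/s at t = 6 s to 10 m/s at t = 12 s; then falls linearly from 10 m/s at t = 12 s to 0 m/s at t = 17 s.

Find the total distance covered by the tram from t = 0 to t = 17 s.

Distance (not displacement) is the total path length: add the absolute areas under v-t.
0–1 s: v = 0 at t = 0.75 s; triangle areas 2.25 + 0.25 = 2.5 m
1–4 s: v = 0 at t = 2.2 s; triangle areas 1.2 + 2.7 = 3.9 m
4–6 s: v = 0 at t = 5.5 s; triangle areas 2.25 + 0.25 = 2.5 m
6–12 s: |½(1 + 10)(6)| = 33 m
12–17 s: |½(10 + 0)(5)| = 25 m
Total distance = 66.9 m

66.9 m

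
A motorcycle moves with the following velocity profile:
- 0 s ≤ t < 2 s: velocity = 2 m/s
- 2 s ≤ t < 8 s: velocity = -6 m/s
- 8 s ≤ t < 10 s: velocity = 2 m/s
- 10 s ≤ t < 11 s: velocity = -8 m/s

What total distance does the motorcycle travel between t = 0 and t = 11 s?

52 m

Distance (not displacement) is the total path length: add the absolute areas under v-t.
0–2 s: |2| × 2 = 4 m
2–8 s: |-6| × 6 = 36 m
8–10 s: |2| × 2 = 4 m
10–11 s: |-8| × 1 = 8 m
Total distance = 52 m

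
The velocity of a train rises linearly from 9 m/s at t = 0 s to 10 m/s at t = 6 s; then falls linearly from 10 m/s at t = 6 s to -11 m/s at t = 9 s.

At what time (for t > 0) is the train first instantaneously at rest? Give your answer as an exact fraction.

t = 52/7 s

v changes sign on 6–9 s (from 10 to -11); the graph is linear there, so v = 0 at t = 6 + (-10)·(9 − 6)/(-11 − 10) = 52/7 s.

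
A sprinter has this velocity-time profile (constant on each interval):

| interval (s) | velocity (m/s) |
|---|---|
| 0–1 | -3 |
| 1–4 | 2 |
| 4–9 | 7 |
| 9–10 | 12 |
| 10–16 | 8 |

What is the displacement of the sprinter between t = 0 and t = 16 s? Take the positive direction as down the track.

Displacement is the signed area under the v-t curve.
0–1 s: -3 × 1 = -3 m
1–4 s: 2 × 3 = 6 m
4–9 s: 7 × 5 = 35 m
9–10 s: 12 × 1 = 12 m
10–16 s: 8 × 6 = 48 m
Net displacement = 98 m

98 m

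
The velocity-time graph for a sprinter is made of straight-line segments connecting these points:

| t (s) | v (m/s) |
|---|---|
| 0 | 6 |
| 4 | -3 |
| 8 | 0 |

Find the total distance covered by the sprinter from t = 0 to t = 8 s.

Total distance travelled is ∫|v| dt — sum the magnitudes of each area piece.
0–4 s: v = 0 at t = 8/3 s; triangle areas 8 + 2 = 10 m
4–8 s: |½(-3 + 0)(4)| = 6 m
Total distance = 16 m

16 m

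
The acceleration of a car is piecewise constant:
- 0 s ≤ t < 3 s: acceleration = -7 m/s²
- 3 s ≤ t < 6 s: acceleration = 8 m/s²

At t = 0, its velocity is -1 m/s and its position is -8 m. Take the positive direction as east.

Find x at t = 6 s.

On each constant-a segment, Δv = aΔt and Δx = v₀Δt + ½aΔt²; chain segment to segment.
0–3 s: v starts -1 m/s; Δx = -1·3 + ½·-7·3² = -34.5 m; v ends -22 m/s.
3–6 s: v starts -22 m/s; Δx = -22·3 + ½·8·3² = -30 m; v ends 2 m/s.
x(6) = -8 + Σ Δx = -72.5 m.

-72.5 m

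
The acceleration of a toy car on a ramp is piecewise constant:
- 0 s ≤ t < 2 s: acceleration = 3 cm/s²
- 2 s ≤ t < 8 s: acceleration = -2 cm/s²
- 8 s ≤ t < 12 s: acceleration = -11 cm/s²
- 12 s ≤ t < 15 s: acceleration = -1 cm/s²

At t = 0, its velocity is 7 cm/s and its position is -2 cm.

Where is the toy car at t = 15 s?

-157.5 cm

On each constant-a segment, Δv = aΔt and Δx = v₀Δt + ½aΔt²; chain segment to segment.
0–2 s: v starts 7 cm/s; Δx = 7·2 + ½·3·2² = 20 cm; v ends 13 cm/s.
2–8 s: v starts 13 cm/s; Δx = 13·6 + ½·-2·6² = 42 cm; v ends 1 cm/s.
8–12 s: v starts 1 cm/s; Δx = 1·4 + ½·-11·4² = -84 cm; v ends -43 cm/s.
12–15 s: v starts -43 cm/s; Δx = -43·3 + ½·-1·3² = -133.5 cm; v ends -46 cm/s.
x(15) = -2 + Σ Δx = -157.5 cm.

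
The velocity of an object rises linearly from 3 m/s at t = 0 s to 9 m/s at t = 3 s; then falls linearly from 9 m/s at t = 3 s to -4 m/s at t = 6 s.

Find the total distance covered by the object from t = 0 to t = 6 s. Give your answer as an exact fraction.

759/26 m

Total distance travelled is ∫|v| dt — sum the magnitudes of each area piece.
0–3 s: |½(3 + 9)(3)| = 18 m
3–6 s: v = 0 at t = 66/13 s; triangle areas 243/26 + 24/13 = 291/26 m
Total distance = 759/26 m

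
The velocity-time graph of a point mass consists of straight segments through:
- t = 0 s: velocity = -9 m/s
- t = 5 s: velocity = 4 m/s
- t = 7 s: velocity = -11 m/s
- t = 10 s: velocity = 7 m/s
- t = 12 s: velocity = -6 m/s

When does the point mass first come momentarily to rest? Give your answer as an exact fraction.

v changes sign on 0–5 s (from -9 to 4); the graph is linear there, so v = 0 at t = 0 + (9)·(5 − 0)/(4 − -9) = 45/13 s.

t = 45/13 s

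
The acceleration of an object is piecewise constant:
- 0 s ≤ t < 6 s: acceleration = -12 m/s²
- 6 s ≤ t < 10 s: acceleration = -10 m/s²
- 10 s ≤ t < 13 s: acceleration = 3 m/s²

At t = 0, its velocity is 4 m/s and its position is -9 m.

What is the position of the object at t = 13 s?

-863.5 m

On each constant-a segment, Δv = aΔt and Δx = v₀Δt + ½aΔt²; chain segment to segment.
0–6 s: v starts 4 m/s; Δx = 4·6 + ½·-12·6² = -192 m; v ends -68 m/s.
6–10 s: v starts -68 m/s; Δx = -68·4 + ½·-10·4² = -352 m; v ends -108 m/s.
10–13 s: v starts -108 m/s; Δx = -108·3 + ½·3·3² = -310.5 m; v ends -99 m/s.
x(13) = -9 + Σ Δx = -863.5 m.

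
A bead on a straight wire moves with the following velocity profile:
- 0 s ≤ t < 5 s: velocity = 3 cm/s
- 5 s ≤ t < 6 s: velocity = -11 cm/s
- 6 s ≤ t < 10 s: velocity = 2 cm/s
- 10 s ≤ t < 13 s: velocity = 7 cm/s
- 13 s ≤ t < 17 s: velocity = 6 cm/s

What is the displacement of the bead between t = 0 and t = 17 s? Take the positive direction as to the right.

57 cm

Displacement is the signed area under the v-t curve.
0–5 s: 3 × 5 = 15 cm
5–6 s: -11 × 1 = -11 cm
6–10 s: 2 × 4 = 8 cm
10–13 s: 7 × 3 = 21 cm
13–17 s: 6 × 4 = 24 cm
Net displacement = 57 cm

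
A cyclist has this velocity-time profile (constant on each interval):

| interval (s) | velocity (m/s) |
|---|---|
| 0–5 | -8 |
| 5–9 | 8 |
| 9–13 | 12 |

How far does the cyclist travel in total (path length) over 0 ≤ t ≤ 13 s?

120 m

Distance (not displacement) is the total path length: add the absolute areas under v-t.
0–5 s: |-8| × 5 = 40 m
5–9 s: |8| × 4 = 32 m
9–13 s: |12| × 4 = 48 m
Total distance = 120 m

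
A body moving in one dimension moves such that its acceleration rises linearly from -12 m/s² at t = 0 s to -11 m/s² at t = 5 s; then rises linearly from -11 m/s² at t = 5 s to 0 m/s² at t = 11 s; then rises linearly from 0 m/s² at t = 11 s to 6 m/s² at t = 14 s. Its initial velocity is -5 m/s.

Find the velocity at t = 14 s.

Δv equals the area under the a-t graph; then v = v₀ + Δv.
0–5 s: ½(-12 + -11)(5) = -57.5 m/s
5–11 s: ½(-11 + 0)(6) = -33 m/s
11–14 s: ½(0 + 6)(3) = 9 m/s
Δv = -81.5 m/s, so v(14) = -5 + (-81.5) = -86.5 m/s.

-86.5 m/s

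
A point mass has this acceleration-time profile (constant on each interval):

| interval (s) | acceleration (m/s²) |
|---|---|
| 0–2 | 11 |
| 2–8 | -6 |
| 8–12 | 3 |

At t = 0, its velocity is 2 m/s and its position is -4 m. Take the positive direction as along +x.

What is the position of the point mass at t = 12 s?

34 m

On each constant-a segment, Δv = aΔt and Δx = v₀Δt + ½aΔt²; chain segment to segment.
0–2 s: v starts 2 m/s; Δx = 2·2 + ½·11·2² = 26 m; v ends 24 m/s.
2–8 s: v starts 24 m/s; Δx = 24·6 + ½·-6·6² = 36 m; v ends -12 m/s.
8–12 s: v starts -12 m/s; Δx = -12·4 + ½·3·4² = -24 m; v ends 0 m/s.
x(12) = -4 + Σ Δx = 34 m.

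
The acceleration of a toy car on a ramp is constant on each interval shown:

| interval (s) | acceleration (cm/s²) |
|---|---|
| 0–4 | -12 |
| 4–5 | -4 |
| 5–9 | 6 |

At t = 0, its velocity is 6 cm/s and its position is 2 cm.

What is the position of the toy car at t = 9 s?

On each constant-a segment, Δv = aΔt and Δx = v₀Δt + ½aΔt²; chain segment to segment.
0–4 s: v starts 6 cm/s; Δx = 6·4 + ½·-12·4² = -72 cm; v ends -42 cm/s.
4–5 s: v starts -42 cm/s; Δx = -42·1 + ½·-4·1² = -44 cm; v ends -46 cm/s.
5–9 s: v starts -46 cm/s; Δx = -46·4 + ½·6·4² = -136 cm; v ends -22 cm/s.
x(9) = 2 + Σ Δx = -250 cm.

-250 cm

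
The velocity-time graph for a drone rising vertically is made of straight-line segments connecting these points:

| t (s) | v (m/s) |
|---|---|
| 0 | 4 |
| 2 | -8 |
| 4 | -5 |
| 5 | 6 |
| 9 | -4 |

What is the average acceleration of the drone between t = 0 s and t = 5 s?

Average acceleration = Δv/Δt = (6 − 4)/(5 − 0) = 0.4 m/s².

0.4 m/s²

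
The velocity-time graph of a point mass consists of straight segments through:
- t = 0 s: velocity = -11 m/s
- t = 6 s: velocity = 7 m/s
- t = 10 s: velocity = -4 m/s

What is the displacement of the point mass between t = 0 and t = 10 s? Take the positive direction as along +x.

Net displacement equals the area under the velocity-time graph (areas below the axis count negative).
0–6 s: ½(-11 + 7)(6) = -12 m
6–10 s: ½(7 + -4)(4) = 6 m
Net displacement = -6 m

-6 m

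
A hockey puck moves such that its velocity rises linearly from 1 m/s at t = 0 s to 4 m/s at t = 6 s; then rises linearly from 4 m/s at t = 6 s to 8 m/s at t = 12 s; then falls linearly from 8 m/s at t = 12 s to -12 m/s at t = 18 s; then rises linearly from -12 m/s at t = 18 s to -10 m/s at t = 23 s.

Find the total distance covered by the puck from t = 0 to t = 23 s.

137.2 m

Distance (not displacement) is the total path length: add the absolute areas under v-t.
0–6 s: |½(1 + 4)(6)| = 15 m
6–12 s: |½(4 + 8)(6)| = 36 m
12–18 s: v = 0 at t = 14.4 s; triangle areas 9.6 + 21.6 = 31.2 m
18–23 s: |½(-12 + -10)(5)| = 55 m
Total distance = 137.2 m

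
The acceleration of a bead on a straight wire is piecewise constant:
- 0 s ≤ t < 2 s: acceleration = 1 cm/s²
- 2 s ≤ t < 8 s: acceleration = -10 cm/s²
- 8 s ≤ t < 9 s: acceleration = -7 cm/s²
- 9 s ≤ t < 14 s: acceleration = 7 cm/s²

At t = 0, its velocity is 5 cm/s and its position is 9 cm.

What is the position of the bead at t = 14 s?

On each constant-a segment, Δv = aΔt and Δx = v₀Δt + ½aΔt²; chain segment to segment.
0–2 s: v starts 5 cm/s; Δx = 5·2 + ½·1·2² = 12 cm; v ends 7 cm/s.
2–8 s: v starts 7 cm/s; Δx = 7·6 + ½·-10·6² = -138 cm; v ends -53 cm/s.
8–9 s: v starts -53 cm/s; Δx = -53·1 + ½·-7·1² = -56.5 cm; v ends -60 cm/s.
9–14 s: v starts -60 cm/s; Δx = -60·5 + ½·7·5² = -212.5 cm; v ends -25 cm/s.
x(14) = 9 + Σ Δx = -386 cm.

-386 cm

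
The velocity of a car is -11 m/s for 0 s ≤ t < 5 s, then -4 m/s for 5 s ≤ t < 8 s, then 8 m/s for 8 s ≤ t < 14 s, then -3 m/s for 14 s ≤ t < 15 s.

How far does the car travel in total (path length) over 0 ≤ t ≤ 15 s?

118 m

Distance (not displacement) is the total path length: add the absolute areas under v-t.
0–5 s: |-11| × 5 = 55 m
5–8 s: |-4| × 3 = 12 m
8–14 s: |8| × 6 = 48 m
14–15 s: |-3| × 1 = 3 m
Total distance = 118 m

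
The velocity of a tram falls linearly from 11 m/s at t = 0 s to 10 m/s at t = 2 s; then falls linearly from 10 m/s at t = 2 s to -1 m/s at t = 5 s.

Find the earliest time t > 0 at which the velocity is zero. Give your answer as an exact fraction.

t = 52/11 s

v changes sign on 2–5 s (from 10 to -1); the graph is linear there, so v = 0 at t = 2 + (-10)·(5 − 2)/(-1 − 10) = 52/11 s.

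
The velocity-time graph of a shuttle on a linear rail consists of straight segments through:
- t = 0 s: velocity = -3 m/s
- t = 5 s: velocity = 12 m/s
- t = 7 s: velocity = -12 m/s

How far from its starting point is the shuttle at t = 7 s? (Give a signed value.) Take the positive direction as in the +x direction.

Displacement is the signed area under the v-t curve.
0–5 s: ½(-3 + 12)(5) = 22.5 m
5–7 s: ½(12 + -12)(2) = 0 m
Net displacement = 22.5 m

22.5 m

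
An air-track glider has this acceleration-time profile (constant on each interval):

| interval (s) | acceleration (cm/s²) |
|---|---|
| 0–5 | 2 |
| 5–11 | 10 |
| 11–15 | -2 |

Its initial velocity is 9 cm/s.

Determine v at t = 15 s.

71 cm/s

Δv equals the area under the a-t graph; then v = v₀ + Δv.
0–5 s: 2 × 5 = 10 cm/s
5–11 s: 10 × 6 = 60 cm/s
11–15 s: -2 × 4 = -8 cm/s
Δv = 62 cm/s, so v(15) = 9 + (62) = 71 cm/s.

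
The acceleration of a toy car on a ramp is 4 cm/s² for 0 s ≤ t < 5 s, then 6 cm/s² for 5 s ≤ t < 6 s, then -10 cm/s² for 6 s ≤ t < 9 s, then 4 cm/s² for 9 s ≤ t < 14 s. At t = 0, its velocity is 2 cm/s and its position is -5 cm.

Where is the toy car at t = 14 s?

159 cm

On each constant-a segment, Δv = aΔt and Δx = v₀Δt + ½aΔt²; chain segment to segment.
0–5 s: v starts 2 cm/s; Δx = 2·5 + ½·4·5² = 60 cm; v ends 22 cm/s.
5–6 s: v starts 22 cm/s; Δx = 22·1 + ½·6·1² = 25 cm; v ends 28 cm/s.
6–9 s: v starts 28 cm/s; Δx = 28·3 + ½·-10·3² = 39 cm; v ends -2 cm/s.
9–14 s: v starts -2 cm/s; Δx = -2·5 + ½·4·5² = 40 cm; v ends 18 cm/s.
x(14) = -5 + Σ Δx = 159 cm.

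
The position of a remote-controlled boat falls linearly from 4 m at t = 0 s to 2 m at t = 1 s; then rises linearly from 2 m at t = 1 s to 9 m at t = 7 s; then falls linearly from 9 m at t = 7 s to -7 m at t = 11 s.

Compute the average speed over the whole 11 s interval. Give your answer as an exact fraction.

25/11 m/s

Average speed = (total path length)/(elapsed time); on a piecewise-linear x-t graph the path length is Σ|Δx|.
0–1 s: |Δx| = |2 − 4| = 2 m
1–7 s: |Δx| = |9 − 2| = 7 m
7–11 s: |Δx| = |-7 − 9| = 16 m
Total path = 25 m; average speed = 25/11 = 25/11 m/s.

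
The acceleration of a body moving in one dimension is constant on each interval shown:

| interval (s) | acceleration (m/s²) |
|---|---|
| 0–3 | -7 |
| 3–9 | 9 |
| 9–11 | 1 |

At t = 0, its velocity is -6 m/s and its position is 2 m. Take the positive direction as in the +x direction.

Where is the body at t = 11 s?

On each constant-a segment, Δv = aΔt and Δx = v₀Δt + ½aΔt²; chain segment to segment.
0–3 s: v starts -6 m/s; Δx = -6·3 + ½·-7·3² = -49.5 m; v ends -27 m/s.
3–9 s: v starts -27 m/s; Δx = -27·6 + ½·9·6² = 0 m; v ends 27 m/s.
9–11 s: v starts 27 m/s; Δx = 27·2 + ½·1·2² = 56 m; v ends 29 m/s.
x(11) = 2 + Σ Δx = 8.5 m.

8.5 m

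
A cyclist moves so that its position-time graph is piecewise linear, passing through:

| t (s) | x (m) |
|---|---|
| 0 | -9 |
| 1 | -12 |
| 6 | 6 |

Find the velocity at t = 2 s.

3.6 m/s

Velocity is the slope of the x-t graph on 1–6 s: (6 − -12)/(6 − 1) = 3.6 m/s.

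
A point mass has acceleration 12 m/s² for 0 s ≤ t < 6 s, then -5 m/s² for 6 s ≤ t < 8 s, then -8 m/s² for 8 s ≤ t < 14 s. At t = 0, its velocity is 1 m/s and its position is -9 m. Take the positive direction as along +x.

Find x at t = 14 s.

On each constant-a segment, Δv = aΔt and Δx = v₀Δt + ½aΔt²; chain segment to segment.
0–6 s: v starts 1 m/s; Δx = 1·6 + ½·12·6² = 222 m; v ends 73 m/s.
6–8 s: v starts 73 m/s; Δx = 73·2 + ½·-5·2² = 136 m; v ends 63 m/s.
8–14 s: v starts 63 m/s; Δx = 63·6 + ½·-8·6² = 234 m; v ends 15 m/s.
x(14) = -9 + Σ Δx = 583 m.

583 m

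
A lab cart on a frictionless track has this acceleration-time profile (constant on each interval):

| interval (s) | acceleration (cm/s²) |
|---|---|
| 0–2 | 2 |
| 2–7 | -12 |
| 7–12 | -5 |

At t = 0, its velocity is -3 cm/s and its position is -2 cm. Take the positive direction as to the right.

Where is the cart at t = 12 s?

On each constant-a segment, Δv = aΔt and Δx = v₀Δt + ½aΔt²; chain segment to segment.
0–2 s: v starts -3 cm/s; Δx = -3·2 + ½·2·2² = -2 cm; v ends 1 cm/s.
2–7 s: v starts 1 cm/s; Δx = 1·5 + ½·-12·5² = -145 cm; v ends -59 cm/s.
7–12 s: v starts -59 cm/s; Δx = -59·5 + ½·-5·5² = -357.5 cm; v ends -84 cm/s.
x(12) = -2 + Σ Δx = -506.5 cm.

-506.5 cm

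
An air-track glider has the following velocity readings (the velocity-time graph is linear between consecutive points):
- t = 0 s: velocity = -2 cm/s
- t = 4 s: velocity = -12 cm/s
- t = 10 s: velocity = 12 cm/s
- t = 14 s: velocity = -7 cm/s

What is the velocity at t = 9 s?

On 4–10 s the graph is linear from -12 to 12 cm/s: v(9) = -12 + (12 − -12)·(9 − 4)/(10 − 4) = 8 cm/s.

8 cm/s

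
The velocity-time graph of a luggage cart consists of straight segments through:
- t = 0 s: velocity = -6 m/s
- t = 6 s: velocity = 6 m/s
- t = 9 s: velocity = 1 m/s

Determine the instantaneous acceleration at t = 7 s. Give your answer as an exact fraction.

-5/3 m/s²

Acceleration is the slope of the v-t graph on 6–9 s: (1 − 6)/(9 − 6) = -5/3 m/s².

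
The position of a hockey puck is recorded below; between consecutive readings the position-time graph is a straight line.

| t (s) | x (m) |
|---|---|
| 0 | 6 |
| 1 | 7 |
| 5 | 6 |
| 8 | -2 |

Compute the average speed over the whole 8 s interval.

Average speed = (total path length)/(elapsed time); on a piecewise-linear x-t graph the path length is Σ|Δx|.
0–1 s: |Δx| = |7 − 6| = 1 m
1–5 s: |Δx| = |6 − 7| = 1 m
5–8 s: |Δx| = |-2 − 6| = 8 m
Total path = 10 m; average speed = 10/8 = 1.25 m/s.

1.25 m/s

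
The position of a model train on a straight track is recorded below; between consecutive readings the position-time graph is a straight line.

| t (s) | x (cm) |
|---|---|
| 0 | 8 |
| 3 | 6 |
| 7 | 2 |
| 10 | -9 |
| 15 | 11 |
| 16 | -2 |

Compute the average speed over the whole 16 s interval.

3.125 cm/s

Average speed = (total path length)/(elapsed time); on a piecewise-linear x-t graph the path length is Σ|Δx|.
0–3 s: |Δx| = |6 − 8| = 2 cm
3–7 s: |Δx| = |2 − 6| = 4 cm
7–10 s: |Δx| = |-9 − 2| = 11 cm
10–15 s: |Δx| = |11 − -9| = 20 cm
15–16 s: |Δx| = |-2 − 11| = 13 cm
Total path = 50 cm; average speed = 50/16 = 3.125 cm/s.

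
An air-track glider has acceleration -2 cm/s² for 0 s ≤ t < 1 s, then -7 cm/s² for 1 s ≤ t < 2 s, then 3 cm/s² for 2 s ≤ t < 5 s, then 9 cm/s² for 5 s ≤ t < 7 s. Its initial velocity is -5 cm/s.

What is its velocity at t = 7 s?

Δv equals the area under the a-t graph; then v = v₀ + Δv.
0–1 s: -2 × 1 = -2 cm/s
1–2 s: -7 × 1 = -7 cm/s
2–5 s: 3 × 3 = 9 cm/s
5–7 s: 9 × 2 = 18 cm/s
Δv = 18 cm/s, so v(7) = -5 + (18) = 13 cm/s.

13 cm/s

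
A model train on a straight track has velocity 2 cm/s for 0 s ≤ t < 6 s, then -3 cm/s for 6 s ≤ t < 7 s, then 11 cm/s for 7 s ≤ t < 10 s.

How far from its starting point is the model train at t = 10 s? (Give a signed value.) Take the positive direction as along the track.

Net displacement equals the area under the velocity-time graph (areas below the axis count negative).
0–6 s: 2 × 6 = 12 cm
6–7 s: -3 × 1 = -3 cm
7–10 s: 11 × 3 = 33 cm
Net displacement = 42 cm

42 cm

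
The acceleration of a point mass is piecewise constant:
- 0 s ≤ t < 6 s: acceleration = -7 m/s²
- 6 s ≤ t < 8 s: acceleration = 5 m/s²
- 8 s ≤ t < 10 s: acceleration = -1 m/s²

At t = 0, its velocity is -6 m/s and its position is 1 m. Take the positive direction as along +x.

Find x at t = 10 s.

-325 m

On each constant-a segment, Δv = aΔt and Δx = v₀Δt + ½aΔt²; chain segment to segment.
0–6 s: v starts -6 m/s; Δx = -6·6 + ½·-7·6² = -162 m; v ends -48 m/s.
6–8 s: v starts -48 m/s; Δx = -48·2 + ½·5·2² = -86 m; v ends -38 m/s.
8–10 s: v starts -38 m/s; Δx = -38·2 + ½·-1·2² = -78 m; v ends -40 m/s.
x(10) = 1 + Σ Δx = -325 m.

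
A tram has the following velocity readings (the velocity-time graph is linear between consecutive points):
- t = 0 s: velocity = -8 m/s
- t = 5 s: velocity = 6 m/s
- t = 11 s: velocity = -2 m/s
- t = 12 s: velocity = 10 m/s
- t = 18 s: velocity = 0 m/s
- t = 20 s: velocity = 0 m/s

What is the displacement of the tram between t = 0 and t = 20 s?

41 m

Net displacement equals the area under the velocity-time graph (areas below the axis count negative).
0–5 s: ½(-8 + 6)(5) = -5 m
5–11 s: ½(6 + -2)(6) = 12 m
11–12 s: ½(-2 + 10)(1) = 4 m
12–18 s: ½(10 + 0)(6) = 30 m
18–20 s: 0 × 2 = 0 m
Net displacement = 41 m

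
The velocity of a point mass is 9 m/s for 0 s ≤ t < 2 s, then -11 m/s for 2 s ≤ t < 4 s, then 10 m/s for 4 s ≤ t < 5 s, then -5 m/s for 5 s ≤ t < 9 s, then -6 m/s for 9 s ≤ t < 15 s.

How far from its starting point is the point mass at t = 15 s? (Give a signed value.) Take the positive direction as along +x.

Net displacement equals the area under the velocity-time graph (areas below the axis count negative).
0–2 s: 9 × 2 = 18 m
2–4 s: -11 × 2 = -22 m
4–5 s: 10 × 1 = 10 m
5–9 s: -5 × 4 = -20 m
9–15 s: -6 × 6 = -36 m
Net displacement = -50 m

-50 m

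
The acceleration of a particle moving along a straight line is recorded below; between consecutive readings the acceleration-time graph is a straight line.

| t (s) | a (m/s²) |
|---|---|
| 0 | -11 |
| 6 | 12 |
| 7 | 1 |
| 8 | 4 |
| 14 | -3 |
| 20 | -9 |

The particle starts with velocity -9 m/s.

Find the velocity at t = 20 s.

-30 m/s

Δv equals the area under the a-t graph; then v = v₀ + Δv.
0–6 s: ½(-11 + 12)(6) = 3 m/s
6–7 s: ½(12 + 1)(1) = 6.5 m/s
7–8 s: ½(1 + 4)(1) = 2.5 m/s
8–14 s: ½(4 + -3)(6) = 3 m/s
14–20 s: ½(-3 + -9)(6) = -36 m/s
Δv = -21 m/s, so v(20) = -9 + (-21) = -30 m/s.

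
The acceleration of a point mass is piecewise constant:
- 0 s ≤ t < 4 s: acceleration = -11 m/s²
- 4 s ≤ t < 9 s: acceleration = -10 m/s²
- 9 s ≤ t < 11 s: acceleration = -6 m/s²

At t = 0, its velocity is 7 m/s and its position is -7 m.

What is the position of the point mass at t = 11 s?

-563 m

On each constant-a segment, Δv = aΔt and Δx = v₀Δt + ½aΔt²; chain segment to segment.
0–4 s: v starts 7 m/s; Δx = 7·4 + ½·-11·4² = -60 m; v ends -37 m/s.
4–9 s: v starts -37 m/s; Δx = -37·5 + ½·-10·5² = -310 m; v ends -87 m/s.
9–11 s: v starts -87 m/s; Δx = -87·2 + ½·-6·2² = -186 m; v ends -99 m/s.
x(11) = -7 + Σ Δx = -563 m.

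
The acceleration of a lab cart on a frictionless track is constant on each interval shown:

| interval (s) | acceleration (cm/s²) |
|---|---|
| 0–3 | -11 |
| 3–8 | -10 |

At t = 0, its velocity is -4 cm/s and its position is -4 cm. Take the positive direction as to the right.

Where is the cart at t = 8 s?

-375.5 cm

On each constant-a segment, Δv = aΔt and Δx = v₀Δt + ½aΔt²; chain segment to segment.
0–3 s: v starts -4 cm/s; Δx = -4·3 + ½·-11·3² = -61.5 cm; v ends -37 cm/s.
3–8 s: v starts -37 cm/s; Δx = -37·5 + ½·-10·5² = -310 cm; v ends -87 cm/s.
x(8) = -4 + Σ Δx = -375.5 cm.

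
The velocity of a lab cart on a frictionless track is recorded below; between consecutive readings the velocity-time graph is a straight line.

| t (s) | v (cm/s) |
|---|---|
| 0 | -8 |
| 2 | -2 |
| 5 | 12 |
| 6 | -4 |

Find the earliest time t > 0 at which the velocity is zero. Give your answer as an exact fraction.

t = 17/7 s

v changes sign on 2–5 s (from -2 to 12); the graph is linear there, so v = 0 at t = 2 + (2)·(5 − 2)/(12 − -2) = 17/7 s.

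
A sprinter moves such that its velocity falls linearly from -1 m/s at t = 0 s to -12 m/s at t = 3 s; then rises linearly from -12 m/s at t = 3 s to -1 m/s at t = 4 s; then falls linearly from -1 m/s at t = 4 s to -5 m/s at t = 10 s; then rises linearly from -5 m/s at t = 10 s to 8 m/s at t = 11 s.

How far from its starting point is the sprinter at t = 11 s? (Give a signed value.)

-42.5 m

Net displacement equals the area under the velocity-time graph (areas below the axis count negative).
0–3 s: ½(-1 + -12)(3) = -19.5 m
3–4 s: ½(-12 + -1)(1) = -6.5 m
4–10 s: ½(-1 + -5)(6) = -18 m
10–11 s: ½(-5 + 8)(1) = 1.5 m
Net displacement = -42.5 m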